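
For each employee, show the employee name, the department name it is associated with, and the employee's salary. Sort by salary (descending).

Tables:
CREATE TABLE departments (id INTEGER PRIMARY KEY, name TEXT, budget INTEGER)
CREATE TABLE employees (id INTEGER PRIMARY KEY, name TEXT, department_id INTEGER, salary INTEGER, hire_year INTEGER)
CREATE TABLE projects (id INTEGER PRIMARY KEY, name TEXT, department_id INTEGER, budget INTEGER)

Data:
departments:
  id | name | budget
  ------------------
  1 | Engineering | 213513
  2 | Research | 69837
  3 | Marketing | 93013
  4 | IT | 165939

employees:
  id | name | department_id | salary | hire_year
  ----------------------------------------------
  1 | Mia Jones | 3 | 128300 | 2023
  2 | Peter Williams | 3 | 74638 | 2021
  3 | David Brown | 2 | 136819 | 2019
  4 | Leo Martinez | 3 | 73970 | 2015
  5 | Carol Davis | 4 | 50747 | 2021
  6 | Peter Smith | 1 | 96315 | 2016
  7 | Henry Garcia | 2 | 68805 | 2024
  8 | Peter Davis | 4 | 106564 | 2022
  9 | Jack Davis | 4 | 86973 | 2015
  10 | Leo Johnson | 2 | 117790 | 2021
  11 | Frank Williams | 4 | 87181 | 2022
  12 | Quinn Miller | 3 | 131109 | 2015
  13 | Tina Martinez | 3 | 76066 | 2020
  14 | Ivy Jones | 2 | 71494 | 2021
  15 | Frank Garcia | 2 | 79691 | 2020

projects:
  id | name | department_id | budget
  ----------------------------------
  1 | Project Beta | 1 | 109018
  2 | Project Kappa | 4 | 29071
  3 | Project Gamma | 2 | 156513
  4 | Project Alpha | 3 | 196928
SELECT c.name, p.name AS department, c.salary FROM employees c JOIN departments p ON c.department_id = p.id ORDER BY c.salary DESC

Execution result:
name | department | salary
David Brown | Research | 136819
Quinn Miller | Marketing | 131109
Mia Jones | Marketing | 128300
Leo Johnson | Research | 117790
Peter Davis | IT | 106564
Peter Smith | Engineering | 96315
Frank Williams | IT | 87181
Jack Davis | IT | 86973
Frank Garcia | Research | 79691
Tina Martinez | Marketing | 76066
Peter Williams | Marketing | 74638
Leo Martinez | Marketing | 73970
Ivy Jones | Research | 71494
Henry Garcia | Research | 68805
Carol Davis | IT | 50747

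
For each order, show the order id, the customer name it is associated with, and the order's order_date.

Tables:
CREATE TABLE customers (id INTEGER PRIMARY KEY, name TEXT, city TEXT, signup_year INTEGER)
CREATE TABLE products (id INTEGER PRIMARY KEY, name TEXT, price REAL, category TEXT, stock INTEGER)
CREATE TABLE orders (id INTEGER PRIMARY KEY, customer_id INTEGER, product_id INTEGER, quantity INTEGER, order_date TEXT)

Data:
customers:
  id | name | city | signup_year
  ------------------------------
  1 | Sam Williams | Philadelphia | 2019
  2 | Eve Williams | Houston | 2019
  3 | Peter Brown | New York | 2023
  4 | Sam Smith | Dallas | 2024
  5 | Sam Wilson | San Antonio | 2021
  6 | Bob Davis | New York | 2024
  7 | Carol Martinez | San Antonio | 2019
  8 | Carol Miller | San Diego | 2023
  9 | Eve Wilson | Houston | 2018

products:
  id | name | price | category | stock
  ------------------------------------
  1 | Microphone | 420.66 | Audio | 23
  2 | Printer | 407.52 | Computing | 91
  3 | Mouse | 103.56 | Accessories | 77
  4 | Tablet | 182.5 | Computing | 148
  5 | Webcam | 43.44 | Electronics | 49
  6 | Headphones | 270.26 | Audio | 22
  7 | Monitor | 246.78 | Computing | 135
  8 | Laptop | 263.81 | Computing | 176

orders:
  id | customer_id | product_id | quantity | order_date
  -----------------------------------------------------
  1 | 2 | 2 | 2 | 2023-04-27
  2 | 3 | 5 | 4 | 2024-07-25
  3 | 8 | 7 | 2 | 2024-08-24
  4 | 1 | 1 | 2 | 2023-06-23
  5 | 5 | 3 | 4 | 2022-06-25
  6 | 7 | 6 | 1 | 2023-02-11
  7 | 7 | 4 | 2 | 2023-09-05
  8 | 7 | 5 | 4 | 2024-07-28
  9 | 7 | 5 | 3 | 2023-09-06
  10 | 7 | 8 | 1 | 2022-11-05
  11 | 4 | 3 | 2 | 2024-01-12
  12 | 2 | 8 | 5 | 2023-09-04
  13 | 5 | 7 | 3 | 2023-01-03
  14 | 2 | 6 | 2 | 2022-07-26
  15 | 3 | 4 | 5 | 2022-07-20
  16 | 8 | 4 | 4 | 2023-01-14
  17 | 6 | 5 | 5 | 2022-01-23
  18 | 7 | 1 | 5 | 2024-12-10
SELECT c.id, p.name AS customer, c.order_date FROM orders c JOIN customers p ON c.customer_id = p.id

Execution result:
id | customer | order_date
1 | Eve Williams | 2023-04-27
2 | Peter Brown | 2024-07-25
3 | Carol Miller | 2024-08-24
4 | Sam Williams | 2023-06-23
5 | Sam Wilson | 2022-06-25
6 | Carol Martinez | 2023-02-11
7 | Carol Martinez | 2023-09-05
8 | Carol Martinez | 2024-07-28
9 | Carol Martinez | 2023-09-06
10 | Carol Martinez | 2022-11-05
11 | Sam Smith | 2024-01-12
12 | Eve Williams | 2023-09-04
13 | Sam Wilson | 2023-01-03
14 | Eve Williams | 2022-07-26
15 | Peter Brown | 2022-07-20
16 | Carol Miller | 2023-01-14
17 | Bob Davis | 2022-01-23
18 | Carol Martinez | 2024-12-10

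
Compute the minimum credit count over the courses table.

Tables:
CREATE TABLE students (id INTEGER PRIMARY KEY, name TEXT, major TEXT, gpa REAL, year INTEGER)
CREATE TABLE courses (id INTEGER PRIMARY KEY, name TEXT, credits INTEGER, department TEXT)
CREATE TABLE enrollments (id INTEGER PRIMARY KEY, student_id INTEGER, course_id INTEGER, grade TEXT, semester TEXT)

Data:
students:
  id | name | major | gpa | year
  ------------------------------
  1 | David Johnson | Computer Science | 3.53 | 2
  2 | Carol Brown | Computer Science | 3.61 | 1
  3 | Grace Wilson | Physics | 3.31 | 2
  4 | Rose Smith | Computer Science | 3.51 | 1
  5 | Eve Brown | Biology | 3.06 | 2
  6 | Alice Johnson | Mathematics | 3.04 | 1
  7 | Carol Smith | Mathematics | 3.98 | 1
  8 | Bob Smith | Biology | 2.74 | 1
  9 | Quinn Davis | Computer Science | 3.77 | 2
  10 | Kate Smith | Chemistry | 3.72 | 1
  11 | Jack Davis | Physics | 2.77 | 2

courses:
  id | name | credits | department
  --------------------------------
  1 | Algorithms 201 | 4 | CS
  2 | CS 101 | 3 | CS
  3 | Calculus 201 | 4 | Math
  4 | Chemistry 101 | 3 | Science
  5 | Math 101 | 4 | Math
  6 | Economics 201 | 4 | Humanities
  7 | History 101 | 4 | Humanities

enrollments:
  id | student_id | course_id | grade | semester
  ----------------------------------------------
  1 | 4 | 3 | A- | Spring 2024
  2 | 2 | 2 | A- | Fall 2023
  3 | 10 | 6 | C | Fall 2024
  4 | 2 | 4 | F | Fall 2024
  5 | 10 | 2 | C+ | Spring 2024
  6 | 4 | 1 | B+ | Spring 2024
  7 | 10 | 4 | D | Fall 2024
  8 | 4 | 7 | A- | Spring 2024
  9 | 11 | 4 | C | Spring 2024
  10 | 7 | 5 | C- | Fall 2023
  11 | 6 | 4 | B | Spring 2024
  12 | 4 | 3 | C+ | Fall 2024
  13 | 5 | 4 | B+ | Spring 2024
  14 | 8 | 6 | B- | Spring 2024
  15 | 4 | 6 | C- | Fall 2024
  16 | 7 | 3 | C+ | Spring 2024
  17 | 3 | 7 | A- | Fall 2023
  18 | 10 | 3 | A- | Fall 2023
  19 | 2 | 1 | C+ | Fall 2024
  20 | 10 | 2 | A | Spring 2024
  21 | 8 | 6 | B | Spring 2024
SELECT MIN(credits) FROM courses

Execution result:
3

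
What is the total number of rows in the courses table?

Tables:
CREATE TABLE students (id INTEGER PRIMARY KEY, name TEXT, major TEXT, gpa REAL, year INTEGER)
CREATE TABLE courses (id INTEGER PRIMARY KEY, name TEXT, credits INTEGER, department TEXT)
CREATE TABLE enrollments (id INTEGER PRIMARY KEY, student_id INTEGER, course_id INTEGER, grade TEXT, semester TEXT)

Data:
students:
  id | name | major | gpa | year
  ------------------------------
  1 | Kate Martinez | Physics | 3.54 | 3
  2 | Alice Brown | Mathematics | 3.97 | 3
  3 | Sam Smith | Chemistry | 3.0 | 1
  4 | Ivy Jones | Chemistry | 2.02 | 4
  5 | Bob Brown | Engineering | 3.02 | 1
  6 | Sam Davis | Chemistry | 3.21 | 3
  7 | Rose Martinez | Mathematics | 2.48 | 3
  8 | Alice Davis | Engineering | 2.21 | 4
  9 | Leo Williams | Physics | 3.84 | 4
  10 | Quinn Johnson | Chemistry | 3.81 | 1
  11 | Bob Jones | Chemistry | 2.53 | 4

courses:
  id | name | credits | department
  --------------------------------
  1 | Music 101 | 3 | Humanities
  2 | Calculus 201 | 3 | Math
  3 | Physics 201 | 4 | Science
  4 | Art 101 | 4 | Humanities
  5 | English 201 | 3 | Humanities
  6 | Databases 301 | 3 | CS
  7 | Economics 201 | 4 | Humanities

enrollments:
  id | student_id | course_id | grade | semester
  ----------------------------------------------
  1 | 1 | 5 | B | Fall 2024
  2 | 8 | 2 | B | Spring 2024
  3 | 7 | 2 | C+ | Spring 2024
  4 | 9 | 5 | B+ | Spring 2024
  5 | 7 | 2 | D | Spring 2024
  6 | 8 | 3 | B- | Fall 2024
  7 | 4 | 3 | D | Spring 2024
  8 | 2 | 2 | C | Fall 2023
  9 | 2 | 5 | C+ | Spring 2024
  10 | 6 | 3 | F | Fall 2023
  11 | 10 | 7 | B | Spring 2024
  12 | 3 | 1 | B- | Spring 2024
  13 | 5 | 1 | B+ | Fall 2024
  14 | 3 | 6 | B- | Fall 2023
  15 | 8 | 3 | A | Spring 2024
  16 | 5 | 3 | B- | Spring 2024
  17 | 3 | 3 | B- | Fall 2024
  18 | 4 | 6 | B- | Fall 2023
SELECT COUNT(*) FROM courses

Execution result:
7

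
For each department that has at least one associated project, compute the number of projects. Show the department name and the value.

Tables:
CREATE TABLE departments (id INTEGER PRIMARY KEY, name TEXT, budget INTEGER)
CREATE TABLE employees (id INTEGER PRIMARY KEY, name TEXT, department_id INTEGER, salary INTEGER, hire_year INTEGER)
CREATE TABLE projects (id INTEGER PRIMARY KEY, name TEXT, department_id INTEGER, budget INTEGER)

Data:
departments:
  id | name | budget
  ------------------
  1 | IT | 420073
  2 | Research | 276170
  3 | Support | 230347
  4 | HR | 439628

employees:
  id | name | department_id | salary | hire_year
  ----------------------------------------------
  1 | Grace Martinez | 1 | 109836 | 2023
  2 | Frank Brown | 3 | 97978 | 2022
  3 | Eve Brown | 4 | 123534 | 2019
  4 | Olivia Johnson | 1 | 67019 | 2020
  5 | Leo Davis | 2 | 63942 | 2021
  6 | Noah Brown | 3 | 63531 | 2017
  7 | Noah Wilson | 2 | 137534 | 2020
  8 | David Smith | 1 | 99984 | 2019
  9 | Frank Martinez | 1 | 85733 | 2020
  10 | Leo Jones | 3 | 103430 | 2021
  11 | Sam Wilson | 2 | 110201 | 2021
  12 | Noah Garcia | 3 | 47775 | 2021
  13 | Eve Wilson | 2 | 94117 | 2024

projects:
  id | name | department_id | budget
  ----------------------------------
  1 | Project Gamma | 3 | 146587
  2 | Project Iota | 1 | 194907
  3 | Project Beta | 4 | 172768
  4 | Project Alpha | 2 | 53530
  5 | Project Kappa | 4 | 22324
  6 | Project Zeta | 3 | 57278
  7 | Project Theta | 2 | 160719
SELECT p.name, COUNT(*) AS n FROM projects c JOIN departments p ON c.department_id = p.id GROUP BY p.id, p.name

Execution result:
name | n
IT | 1
Research | 2
Support | 2
HR | 2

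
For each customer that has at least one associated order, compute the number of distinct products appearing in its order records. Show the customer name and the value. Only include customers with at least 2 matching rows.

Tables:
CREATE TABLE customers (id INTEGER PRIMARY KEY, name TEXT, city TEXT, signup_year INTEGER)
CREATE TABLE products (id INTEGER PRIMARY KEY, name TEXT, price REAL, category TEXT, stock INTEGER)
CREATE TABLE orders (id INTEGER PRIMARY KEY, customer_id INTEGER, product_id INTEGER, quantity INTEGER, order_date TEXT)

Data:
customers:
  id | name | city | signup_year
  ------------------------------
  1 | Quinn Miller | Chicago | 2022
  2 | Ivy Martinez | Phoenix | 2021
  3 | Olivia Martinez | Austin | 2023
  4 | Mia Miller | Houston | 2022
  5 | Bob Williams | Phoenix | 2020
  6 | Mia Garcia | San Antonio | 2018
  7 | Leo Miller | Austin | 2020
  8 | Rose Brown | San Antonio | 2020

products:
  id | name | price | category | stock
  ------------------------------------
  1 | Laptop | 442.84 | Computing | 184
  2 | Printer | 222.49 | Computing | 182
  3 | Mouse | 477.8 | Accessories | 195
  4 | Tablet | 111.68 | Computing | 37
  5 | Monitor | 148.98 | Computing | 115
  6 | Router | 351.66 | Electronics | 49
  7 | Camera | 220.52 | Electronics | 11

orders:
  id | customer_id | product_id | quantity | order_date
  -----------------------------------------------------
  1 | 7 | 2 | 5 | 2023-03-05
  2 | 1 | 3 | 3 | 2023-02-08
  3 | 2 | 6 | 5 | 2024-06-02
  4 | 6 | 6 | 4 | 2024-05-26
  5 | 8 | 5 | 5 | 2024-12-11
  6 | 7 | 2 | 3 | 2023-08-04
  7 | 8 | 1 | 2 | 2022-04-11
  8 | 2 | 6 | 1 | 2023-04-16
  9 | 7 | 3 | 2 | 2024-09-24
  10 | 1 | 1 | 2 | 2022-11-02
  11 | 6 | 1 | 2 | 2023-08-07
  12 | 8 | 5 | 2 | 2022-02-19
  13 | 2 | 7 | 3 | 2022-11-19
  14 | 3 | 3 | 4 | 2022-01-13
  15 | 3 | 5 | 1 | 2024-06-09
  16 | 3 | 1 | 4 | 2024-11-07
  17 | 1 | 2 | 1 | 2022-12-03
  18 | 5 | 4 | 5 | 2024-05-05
SELECT p.name, COUNT(DISTINCT c.product_id) AS distinct_product_count FROM orders c JOIN customers p ON c.customer_id = p.id GROUP BY p.id, p.name HAVING COUNT(*) >= 2

Execution result:
name | distinct_product_count
Quinn Miller | 3
Ivy Martinez | 2
Olivia Martinez | 3
Mia Garcia | 2
Leo Miller | 2
Rose Brown | 2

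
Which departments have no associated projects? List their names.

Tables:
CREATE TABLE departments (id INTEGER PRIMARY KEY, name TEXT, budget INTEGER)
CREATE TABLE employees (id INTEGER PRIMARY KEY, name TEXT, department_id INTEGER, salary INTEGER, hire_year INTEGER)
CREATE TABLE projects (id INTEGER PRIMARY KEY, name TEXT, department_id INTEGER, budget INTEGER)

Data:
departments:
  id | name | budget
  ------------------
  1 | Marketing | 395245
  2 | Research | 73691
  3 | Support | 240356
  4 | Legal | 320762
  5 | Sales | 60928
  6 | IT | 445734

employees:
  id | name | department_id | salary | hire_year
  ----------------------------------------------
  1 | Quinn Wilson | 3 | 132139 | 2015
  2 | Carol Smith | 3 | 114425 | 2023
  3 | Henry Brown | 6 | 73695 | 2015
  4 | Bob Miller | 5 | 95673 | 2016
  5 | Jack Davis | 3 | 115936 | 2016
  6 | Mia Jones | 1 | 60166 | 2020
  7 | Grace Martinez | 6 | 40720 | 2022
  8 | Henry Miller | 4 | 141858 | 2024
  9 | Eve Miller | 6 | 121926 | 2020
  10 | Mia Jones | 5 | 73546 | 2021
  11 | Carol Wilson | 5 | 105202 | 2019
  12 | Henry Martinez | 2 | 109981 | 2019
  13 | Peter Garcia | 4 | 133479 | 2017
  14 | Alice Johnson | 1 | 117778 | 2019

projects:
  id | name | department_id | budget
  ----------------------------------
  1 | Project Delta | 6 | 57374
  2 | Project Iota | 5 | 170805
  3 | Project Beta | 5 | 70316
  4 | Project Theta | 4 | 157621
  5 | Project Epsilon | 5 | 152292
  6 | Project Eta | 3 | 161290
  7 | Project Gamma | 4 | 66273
SELECT p.name FROM departments p LEFT JOIN projects c ON c.department_id = p.id WHERE c.id IS NULL

Execution result:
name
Marketing
Research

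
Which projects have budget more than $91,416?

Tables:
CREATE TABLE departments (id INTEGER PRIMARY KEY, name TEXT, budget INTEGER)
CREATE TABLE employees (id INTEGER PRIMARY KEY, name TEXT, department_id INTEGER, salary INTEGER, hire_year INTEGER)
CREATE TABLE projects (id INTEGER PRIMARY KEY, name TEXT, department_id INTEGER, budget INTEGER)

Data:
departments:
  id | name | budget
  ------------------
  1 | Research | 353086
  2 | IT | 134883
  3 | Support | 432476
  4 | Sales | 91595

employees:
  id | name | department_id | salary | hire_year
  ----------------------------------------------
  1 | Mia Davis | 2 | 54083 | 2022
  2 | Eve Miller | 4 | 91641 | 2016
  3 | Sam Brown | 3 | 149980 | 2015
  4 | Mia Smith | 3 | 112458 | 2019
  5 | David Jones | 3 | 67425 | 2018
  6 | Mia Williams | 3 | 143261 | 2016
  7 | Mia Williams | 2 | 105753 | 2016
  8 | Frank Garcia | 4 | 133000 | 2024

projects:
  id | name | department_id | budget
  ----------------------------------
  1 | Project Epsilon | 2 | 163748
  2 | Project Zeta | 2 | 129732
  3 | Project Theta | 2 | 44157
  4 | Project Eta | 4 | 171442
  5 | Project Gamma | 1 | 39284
SELECT name, budget FROM projects WHERE budget > 91416

Execution result:
name | budget
Project Epsilon | 163748
Project Zeta | 129732
Project Eta | 171442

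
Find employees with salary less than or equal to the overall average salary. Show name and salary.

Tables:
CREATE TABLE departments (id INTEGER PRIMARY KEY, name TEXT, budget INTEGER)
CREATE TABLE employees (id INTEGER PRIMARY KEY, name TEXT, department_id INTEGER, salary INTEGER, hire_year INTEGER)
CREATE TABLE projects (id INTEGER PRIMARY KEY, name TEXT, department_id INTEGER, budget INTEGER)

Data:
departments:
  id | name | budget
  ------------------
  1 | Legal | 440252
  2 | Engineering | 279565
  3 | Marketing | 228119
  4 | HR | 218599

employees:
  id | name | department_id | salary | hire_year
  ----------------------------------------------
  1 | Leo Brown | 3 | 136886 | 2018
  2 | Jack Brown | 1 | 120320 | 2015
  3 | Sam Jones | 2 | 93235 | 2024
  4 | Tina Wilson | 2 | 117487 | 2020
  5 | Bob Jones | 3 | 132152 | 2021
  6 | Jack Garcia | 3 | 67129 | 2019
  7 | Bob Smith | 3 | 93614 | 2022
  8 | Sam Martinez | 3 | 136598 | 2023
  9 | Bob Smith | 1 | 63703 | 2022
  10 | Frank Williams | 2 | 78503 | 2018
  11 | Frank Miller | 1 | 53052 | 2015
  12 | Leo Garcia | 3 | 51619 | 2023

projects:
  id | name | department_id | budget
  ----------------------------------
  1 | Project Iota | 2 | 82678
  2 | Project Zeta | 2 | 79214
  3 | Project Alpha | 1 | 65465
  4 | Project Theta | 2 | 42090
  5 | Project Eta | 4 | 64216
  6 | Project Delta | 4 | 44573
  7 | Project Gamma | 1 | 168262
SELECT name, salary FROM employees WHERE salary <= (SELECT AVG(salary) FROM employees)

Execution result:
name | salary
Sam Jones | 93235
Jack Garcia | 67129
Bob Smith | 93614
Bob Smith | 63703
Frank Williams | 78503
Frank Miller | 53052
Leo Garcia | 51619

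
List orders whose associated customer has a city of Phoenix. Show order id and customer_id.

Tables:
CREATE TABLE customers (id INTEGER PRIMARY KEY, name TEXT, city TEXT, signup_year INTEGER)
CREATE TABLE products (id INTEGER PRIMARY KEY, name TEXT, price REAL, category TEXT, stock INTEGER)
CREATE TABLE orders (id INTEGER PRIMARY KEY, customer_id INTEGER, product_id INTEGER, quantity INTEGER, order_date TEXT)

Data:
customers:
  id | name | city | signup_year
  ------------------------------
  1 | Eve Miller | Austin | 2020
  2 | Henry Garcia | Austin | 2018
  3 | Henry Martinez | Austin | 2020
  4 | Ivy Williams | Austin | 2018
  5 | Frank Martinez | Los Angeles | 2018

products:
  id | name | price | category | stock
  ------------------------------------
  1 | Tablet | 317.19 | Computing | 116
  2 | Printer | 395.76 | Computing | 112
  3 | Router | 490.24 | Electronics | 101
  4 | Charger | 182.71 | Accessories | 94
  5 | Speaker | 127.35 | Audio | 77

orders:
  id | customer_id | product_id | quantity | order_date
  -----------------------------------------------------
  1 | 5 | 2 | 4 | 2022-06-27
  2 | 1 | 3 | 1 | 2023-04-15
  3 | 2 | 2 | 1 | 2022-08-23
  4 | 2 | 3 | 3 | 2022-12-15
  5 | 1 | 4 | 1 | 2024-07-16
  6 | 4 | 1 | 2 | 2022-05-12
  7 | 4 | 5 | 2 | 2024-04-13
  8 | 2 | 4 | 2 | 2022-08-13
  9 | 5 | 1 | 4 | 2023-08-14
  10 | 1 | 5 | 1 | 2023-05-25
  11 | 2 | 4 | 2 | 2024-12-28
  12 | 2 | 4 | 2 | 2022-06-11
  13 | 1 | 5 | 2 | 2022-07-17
SELECT id, customer_id FROM orders WHERE customer_id IN (SELECT id FROM customers WHERE city = 'Phoenix')

Execution result:
(no rows)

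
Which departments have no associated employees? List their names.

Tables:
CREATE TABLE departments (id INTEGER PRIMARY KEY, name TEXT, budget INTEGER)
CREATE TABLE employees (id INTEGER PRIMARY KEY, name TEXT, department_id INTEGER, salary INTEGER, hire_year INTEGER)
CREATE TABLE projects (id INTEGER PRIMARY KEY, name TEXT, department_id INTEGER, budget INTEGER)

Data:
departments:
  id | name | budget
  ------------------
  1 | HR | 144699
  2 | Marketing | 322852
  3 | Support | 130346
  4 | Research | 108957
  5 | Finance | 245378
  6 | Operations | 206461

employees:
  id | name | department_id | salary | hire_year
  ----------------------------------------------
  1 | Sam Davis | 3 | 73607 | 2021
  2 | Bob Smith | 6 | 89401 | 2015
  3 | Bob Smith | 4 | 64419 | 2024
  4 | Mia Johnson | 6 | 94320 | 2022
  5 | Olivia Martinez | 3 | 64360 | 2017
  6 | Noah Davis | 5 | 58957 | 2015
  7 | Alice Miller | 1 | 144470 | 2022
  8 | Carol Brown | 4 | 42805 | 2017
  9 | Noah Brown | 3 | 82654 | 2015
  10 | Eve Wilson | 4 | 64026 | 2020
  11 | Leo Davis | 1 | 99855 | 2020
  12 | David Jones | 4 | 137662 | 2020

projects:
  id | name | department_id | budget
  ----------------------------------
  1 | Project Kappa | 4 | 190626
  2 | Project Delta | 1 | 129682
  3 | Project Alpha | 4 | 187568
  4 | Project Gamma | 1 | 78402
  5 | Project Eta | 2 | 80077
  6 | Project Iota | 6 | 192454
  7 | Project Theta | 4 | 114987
SELECT p.name FROM departments p LEFT JOIN employees c ON c.department_id = p.id WHERE c.id IS NULL

Execution result:
Marketing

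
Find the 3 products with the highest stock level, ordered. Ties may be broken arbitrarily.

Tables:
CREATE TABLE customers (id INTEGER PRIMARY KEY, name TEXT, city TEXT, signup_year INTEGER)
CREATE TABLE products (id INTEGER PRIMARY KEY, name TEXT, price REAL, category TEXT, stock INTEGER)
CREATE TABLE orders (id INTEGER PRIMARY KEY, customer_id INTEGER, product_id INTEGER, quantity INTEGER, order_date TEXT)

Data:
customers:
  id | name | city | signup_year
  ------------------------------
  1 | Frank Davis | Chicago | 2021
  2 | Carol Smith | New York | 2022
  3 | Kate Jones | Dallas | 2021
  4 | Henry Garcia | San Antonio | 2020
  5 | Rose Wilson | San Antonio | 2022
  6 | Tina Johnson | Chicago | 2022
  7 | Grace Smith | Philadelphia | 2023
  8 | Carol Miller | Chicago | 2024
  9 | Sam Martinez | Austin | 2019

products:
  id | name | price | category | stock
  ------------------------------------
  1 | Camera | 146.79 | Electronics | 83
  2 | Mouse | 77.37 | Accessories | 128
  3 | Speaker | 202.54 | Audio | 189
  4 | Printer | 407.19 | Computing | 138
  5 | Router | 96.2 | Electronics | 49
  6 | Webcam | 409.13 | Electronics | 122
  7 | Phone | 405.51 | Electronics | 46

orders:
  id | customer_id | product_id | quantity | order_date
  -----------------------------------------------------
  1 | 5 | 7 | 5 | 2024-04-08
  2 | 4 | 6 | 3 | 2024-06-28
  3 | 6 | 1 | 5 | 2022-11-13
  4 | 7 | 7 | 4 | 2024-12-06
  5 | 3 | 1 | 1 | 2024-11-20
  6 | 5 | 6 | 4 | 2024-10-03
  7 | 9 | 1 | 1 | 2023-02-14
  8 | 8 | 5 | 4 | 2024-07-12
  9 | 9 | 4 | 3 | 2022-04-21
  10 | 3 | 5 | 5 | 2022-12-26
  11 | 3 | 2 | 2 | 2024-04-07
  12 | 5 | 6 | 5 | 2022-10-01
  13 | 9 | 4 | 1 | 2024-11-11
SELECT name, stock FROM products ORDER BY stock DESC LIMIT 3

Execution result:
name | stock
Speaker | 189
Printer | 138
Mouse | 128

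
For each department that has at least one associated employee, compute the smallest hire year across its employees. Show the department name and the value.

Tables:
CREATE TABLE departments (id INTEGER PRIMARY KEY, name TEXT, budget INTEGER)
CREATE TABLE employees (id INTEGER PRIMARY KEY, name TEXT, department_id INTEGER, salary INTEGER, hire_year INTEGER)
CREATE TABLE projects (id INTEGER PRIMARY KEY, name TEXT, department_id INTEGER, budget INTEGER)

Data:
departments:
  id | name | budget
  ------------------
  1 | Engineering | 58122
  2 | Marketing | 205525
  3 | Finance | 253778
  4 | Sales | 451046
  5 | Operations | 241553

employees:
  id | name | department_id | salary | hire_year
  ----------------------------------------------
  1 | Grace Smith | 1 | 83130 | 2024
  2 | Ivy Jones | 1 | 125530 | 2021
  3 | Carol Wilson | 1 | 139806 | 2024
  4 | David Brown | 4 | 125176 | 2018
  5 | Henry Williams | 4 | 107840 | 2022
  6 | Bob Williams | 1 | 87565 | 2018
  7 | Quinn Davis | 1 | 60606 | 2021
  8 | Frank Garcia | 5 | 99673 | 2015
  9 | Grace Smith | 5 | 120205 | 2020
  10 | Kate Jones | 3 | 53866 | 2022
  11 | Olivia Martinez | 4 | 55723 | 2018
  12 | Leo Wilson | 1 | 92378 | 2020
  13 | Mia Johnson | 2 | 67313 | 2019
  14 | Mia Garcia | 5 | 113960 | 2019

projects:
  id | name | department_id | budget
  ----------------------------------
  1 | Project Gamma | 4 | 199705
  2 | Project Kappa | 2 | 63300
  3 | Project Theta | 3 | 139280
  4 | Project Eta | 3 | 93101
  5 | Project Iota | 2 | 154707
SELECT p.name, MIN(c.hire_year) AS min_hire_year FROM employees c JOIN departments p ON c.department_id = p.id GROUP BY p.id, p.name

Execution result:
name | min_hire_year
Engineering | 2018
Marketing | 2019
Finance | 2022
Sales | 2018
Operations | 2015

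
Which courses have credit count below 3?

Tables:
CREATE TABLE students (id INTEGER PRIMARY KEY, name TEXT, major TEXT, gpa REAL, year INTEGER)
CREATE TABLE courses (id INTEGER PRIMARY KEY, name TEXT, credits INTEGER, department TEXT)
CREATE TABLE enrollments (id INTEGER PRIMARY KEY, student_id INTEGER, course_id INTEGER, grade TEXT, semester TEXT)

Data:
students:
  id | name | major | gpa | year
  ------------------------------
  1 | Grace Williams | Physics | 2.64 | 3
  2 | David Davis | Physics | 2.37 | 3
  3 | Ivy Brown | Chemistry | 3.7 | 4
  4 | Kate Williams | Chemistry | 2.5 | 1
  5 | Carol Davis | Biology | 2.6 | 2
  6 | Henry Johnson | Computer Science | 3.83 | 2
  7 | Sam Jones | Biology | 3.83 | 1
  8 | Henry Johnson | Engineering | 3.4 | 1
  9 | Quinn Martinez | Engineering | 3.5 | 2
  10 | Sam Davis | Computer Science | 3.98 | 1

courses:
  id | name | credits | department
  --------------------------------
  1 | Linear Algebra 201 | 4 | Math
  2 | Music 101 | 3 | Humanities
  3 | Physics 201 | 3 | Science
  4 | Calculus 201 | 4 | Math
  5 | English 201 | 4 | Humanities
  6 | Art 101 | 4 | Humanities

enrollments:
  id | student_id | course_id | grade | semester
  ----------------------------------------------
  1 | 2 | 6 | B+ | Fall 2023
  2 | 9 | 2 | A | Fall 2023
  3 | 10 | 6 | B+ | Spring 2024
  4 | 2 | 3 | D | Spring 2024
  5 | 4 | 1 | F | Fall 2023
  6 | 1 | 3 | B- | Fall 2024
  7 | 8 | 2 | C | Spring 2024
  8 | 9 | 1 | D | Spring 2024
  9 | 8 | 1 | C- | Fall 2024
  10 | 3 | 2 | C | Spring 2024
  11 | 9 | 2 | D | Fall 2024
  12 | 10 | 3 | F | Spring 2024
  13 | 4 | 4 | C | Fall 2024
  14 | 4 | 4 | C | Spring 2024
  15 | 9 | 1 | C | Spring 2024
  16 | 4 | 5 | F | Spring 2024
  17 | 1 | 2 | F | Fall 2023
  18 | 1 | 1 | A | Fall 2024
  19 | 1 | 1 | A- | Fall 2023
SELECT name, credits FROM courses WHERE credits < 3

Execution result:
(no rows)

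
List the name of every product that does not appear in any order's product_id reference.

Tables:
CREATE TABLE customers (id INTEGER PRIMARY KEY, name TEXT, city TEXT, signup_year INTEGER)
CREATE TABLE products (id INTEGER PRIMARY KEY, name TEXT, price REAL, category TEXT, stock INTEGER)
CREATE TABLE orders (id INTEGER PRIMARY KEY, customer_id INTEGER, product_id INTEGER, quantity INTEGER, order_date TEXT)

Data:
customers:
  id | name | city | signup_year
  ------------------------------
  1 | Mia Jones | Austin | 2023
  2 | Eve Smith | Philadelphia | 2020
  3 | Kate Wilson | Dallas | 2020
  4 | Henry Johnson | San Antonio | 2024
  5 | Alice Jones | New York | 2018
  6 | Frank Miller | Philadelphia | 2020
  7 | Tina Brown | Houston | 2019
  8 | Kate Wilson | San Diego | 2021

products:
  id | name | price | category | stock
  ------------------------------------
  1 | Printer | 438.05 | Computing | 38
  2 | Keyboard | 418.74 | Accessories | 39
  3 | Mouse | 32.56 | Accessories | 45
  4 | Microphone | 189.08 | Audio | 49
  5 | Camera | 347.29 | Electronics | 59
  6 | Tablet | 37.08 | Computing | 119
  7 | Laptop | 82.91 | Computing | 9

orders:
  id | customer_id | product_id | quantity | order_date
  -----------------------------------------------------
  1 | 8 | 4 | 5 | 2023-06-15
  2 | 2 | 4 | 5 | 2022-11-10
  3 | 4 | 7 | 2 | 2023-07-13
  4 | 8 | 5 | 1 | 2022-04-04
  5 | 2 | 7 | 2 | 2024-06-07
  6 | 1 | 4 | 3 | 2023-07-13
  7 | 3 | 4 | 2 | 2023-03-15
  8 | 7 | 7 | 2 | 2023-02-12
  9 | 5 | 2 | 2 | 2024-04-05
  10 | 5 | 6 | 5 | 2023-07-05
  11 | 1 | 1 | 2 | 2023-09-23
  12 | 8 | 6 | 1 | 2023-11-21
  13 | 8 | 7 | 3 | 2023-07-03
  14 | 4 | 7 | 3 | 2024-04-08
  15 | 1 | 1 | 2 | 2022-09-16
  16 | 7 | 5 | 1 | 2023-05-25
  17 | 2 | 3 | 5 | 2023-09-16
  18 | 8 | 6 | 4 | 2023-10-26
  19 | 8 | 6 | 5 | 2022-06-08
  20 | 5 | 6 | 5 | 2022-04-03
SELECT p.name FROM products p LEFT JOIN orders c ON c.product_id = p.id WHERE c.id IS NULL

Execution result:
(no rows)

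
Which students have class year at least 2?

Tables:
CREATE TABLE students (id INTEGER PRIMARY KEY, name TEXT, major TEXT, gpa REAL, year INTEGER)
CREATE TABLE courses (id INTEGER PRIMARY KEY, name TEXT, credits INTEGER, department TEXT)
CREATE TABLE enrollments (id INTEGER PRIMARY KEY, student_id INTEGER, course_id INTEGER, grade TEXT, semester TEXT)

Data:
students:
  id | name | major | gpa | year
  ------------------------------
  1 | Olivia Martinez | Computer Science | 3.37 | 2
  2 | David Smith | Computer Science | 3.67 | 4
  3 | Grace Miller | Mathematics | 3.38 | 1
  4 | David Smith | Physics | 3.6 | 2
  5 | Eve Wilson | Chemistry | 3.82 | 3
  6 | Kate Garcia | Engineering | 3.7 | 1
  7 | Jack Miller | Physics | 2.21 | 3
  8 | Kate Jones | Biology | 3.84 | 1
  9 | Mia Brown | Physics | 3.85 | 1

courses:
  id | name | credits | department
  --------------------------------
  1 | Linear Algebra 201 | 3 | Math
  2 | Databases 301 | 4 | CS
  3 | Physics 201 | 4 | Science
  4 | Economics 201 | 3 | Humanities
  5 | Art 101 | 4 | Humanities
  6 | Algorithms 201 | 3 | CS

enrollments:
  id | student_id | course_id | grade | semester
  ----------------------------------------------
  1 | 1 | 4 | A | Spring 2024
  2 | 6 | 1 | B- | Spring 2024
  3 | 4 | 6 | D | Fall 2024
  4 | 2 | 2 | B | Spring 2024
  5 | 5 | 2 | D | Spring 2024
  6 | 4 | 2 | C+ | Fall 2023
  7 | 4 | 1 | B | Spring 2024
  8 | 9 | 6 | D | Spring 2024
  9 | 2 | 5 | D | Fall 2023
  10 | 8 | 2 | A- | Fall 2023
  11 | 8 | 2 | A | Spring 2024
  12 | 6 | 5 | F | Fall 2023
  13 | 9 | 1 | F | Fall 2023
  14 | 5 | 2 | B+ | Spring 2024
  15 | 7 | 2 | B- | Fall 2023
SELECT name, year FROM students WHERE year >= 2

Execution result:
name | year
Olivia Martinez | 2
David Smith | 4
David Smith | 2
Eve Wilson | 3
Jack Miller | 3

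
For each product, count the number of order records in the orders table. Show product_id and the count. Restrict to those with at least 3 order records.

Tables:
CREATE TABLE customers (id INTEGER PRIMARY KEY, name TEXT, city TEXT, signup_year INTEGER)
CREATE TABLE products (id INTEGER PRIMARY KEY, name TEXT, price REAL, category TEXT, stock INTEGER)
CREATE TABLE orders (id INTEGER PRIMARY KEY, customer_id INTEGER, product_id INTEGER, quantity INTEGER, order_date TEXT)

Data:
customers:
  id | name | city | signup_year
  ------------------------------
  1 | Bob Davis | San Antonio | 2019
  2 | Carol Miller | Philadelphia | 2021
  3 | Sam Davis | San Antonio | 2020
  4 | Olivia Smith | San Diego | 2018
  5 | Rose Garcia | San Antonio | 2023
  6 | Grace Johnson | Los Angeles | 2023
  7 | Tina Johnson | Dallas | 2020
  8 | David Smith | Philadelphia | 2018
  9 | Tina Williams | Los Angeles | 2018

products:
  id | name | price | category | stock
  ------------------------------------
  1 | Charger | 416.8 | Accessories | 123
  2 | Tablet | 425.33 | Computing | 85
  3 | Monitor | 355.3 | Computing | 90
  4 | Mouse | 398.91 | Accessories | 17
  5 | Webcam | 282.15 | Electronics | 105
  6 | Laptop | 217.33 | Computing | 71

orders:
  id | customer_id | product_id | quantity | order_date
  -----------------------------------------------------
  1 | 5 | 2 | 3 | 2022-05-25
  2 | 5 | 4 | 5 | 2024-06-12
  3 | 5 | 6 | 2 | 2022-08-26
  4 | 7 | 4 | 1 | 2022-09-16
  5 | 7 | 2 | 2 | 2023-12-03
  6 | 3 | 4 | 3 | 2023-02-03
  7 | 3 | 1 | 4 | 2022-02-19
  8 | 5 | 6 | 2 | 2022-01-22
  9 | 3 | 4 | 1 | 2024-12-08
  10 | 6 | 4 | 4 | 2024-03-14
SELECT product_id, COUNT(*) AS order_count FROM orders GROUP BY product_id HAVING COUNT(*) >= 3

Execution result:
product_id | order_count
4 | 5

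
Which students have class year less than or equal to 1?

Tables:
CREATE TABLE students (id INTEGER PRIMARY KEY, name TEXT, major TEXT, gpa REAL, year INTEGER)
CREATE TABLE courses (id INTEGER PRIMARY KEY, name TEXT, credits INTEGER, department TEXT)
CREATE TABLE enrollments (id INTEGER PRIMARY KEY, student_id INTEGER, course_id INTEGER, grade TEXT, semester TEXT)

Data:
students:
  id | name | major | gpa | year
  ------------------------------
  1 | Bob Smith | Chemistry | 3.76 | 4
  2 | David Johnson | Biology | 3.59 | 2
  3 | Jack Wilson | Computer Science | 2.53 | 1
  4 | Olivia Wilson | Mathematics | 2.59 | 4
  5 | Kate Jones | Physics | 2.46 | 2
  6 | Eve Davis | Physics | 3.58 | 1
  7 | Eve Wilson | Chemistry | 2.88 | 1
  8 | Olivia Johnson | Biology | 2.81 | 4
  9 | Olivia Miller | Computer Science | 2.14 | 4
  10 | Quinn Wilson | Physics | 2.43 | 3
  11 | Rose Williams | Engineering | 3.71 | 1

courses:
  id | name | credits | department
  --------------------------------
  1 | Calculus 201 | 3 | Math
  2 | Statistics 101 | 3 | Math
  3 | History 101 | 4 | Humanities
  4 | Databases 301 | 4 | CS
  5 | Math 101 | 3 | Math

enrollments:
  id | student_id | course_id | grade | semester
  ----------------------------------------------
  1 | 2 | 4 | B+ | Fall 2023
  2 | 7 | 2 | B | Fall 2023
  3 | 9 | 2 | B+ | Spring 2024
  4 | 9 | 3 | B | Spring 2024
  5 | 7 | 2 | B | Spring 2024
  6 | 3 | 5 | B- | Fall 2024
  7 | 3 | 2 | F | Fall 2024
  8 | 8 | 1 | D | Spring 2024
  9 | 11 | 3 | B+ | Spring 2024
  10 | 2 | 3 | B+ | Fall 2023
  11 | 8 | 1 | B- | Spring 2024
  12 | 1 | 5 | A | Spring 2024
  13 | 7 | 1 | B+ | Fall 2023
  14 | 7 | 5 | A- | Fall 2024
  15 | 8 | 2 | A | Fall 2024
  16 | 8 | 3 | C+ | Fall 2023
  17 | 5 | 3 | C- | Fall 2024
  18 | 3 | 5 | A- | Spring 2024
SELECT name, year FROM students WHERE year <= 1

Execution result:
name | year
Jack Wilson | 1
Eve Davis | 1
Eve Wilson | 1
Rose Williams | 1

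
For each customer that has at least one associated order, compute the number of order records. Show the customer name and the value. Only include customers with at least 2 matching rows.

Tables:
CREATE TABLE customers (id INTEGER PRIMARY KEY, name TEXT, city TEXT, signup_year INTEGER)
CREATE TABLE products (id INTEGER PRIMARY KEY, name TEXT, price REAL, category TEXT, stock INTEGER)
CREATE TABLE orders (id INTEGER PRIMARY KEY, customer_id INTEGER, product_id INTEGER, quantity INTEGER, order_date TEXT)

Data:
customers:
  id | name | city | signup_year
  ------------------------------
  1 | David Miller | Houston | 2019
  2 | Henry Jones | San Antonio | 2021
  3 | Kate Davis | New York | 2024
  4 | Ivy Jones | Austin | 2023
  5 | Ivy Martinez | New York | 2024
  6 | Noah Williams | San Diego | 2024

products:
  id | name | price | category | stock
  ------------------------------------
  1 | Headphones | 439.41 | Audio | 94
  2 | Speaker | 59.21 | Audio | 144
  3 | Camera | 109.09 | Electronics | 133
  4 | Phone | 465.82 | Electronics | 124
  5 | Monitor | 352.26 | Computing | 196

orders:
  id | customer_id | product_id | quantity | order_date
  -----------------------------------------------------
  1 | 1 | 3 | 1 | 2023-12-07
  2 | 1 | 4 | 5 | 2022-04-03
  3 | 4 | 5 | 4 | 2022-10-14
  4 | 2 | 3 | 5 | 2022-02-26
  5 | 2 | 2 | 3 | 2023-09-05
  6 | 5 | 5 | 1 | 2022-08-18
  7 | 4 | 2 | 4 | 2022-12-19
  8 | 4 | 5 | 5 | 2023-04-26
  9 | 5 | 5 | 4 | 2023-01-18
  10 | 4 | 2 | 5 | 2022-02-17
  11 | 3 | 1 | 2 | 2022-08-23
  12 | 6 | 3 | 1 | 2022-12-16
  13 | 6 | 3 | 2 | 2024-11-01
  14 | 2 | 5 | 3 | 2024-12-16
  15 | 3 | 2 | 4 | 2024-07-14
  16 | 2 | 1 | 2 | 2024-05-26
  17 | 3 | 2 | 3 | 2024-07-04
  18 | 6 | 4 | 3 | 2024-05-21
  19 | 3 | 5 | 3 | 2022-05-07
SELECT p.name, COUNT(*) AS n FROM orders c JOIN customers p ON c.customer_id = p.id GROUP BY p.id, p.name HAVING COUNT(*) >= 2

Execution result:
name | n
David Miller | 2
Henry Jones | 4
Kate Davis | 4
Ivy Jones | 4
Ivy Martinez | 2
Noah Williams | 3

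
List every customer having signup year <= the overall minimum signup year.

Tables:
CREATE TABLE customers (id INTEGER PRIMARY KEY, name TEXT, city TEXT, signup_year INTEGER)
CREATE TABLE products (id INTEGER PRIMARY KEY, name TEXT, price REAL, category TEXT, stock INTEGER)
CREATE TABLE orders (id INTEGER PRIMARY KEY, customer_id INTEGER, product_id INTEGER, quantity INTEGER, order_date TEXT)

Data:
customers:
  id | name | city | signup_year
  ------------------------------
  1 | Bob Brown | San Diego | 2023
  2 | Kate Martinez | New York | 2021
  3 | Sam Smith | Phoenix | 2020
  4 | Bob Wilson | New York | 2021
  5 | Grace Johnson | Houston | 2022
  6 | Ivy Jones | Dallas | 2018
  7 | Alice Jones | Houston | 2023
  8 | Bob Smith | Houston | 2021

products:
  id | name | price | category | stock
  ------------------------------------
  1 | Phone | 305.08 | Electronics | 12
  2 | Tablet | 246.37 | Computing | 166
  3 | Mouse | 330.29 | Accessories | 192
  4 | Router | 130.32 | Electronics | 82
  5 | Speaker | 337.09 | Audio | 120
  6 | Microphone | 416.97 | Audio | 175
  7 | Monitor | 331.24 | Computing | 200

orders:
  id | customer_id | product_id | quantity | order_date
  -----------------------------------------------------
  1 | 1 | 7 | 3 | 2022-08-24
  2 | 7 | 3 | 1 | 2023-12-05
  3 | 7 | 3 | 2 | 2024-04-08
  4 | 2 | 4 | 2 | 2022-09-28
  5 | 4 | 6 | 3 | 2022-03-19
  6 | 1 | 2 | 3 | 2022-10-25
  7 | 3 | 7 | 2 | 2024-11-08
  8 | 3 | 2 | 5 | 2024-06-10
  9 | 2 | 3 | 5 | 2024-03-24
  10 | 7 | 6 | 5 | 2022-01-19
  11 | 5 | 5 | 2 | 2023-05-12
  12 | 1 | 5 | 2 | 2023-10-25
SELECT name, signup_year FROM customers WHERE signup_year <= (SELECT MIN(signup_year) FROM customers)

Execution result:
name | signup_year
Ivy Jones | 2018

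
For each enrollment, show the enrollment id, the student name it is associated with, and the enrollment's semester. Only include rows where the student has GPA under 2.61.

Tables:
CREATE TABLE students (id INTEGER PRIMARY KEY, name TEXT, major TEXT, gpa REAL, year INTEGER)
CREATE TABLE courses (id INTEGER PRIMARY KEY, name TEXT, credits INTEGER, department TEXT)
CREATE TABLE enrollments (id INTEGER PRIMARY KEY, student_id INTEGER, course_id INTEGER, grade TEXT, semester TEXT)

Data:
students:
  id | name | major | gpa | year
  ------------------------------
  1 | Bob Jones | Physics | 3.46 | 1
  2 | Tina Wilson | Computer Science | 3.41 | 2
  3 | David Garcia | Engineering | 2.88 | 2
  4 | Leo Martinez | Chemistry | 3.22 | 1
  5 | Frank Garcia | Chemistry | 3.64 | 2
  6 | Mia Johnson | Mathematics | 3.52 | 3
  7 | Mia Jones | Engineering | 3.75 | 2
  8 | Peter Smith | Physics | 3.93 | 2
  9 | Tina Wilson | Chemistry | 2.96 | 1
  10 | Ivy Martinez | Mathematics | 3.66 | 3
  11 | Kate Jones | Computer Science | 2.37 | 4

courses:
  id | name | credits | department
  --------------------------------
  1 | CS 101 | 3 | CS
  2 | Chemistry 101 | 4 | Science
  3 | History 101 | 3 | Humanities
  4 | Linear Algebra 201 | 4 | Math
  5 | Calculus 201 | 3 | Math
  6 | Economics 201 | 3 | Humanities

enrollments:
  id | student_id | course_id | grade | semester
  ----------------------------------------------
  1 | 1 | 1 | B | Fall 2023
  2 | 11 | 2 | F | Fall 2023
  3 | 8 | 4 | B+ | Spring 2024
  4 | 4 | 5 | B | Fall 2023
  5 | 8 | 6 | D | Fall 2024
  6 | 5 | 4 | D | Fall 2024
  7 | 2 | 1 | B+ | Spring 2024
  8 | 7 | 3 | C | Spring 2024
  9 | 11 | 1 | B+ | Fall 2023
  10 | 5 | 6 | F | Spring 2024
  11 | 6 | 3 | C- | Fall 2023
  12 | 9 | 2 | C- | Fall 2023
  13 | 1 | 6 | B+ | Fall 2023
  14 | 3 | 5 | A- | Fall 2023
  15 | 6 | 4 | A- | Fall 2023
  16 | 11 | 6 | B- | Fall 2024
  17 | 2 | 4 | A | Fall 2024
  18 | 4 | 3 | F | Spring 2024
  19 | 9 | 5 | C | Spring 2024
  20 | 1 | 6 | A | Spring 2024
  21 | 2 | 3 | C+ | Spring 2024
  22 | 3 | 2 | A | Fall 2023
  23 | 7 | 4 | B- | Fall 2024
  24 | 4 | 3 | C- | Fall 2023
SELECT c.id, p.name AS student, c.semester FROM enrollments c JOIN students p ON c.student_id = p.id WHERE p.gpa < 2.61

Execution result:
id | student | semester
2 | Kate Jones | Fall 2023
9 | Kate Jones | Fall 2023
16 | Kate Jones | Fall 2024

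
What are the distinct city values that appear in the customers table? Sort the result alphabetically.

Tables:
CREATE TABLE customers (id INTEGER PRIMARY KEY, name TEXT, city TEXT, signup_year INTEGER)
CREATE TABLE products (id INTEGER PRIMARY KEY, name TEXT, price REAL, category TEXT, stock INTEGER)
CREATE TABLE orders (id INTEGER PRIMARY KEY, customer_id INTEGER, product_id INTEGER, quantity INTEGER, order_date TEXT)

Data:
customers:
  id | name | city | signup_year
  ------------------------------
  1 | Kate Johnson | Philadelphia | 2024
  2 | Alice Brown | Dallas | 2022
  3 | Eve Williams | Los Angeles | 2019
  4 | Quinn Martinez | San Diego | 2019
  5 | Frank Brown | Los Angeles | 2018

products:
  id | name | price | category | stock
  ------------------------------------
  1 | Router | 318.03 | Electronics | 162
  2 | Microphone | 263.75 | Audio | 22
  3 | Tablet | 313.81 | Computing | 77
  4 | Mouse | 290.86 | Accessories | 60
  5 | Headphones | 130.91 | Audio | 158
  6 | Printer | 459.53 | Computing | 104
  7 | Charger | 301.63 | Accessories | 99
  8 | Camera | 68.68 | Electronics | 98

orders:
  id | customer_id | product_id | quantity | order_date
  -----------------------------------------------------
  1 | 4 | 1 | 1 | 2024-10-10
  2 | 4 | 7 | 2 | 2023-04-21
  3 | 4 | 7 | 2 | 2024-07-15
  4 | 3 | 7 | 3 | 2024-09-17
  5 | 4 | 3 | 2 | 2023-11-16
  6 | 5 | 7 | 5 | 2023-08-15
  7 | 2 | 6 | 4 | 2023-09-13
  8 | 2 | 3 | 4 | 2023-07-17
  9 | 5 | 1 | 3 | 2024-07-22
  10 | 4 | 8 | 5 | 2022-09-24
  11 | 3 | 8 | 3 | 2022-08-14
SELECT DISTINCT city FROM customers ORDER BY city

Execution result:
city
Dallas
Los Angeles
Philadelphia
San Diego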